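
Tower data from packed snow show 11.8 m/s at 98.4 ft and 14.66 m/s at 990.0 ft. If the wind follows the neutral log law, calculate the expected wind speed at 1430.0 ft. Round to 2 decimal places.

Log law: V ∝ ln(z/z₀). From the pair, with r = V₁/V₂ = 0.80491,
ln z₀ = (ln z₁ − r·ln z₂)/(1 − r) = (4.5890 − 0.80491×6.8977)/0.19509 = -4.9362 → z₀ = 0.007182 ft
V₃ = V₁ · ln(z₃/z₀)/ln(z₁/z₀) = 11.8 × 12.2016/9.5253 = 15.1155 m/s

15.12 m/s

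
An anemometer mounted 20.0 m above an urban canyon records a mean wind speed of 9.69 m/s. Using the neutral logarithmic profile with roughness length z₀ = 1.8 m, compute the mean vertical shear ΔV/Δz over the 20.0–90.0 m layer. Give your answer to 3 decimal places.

0.086 m/s/m

Log law: V₂ = V₁ · ln(z₂/z₀)/ln(z₁/z₀) = 9.69 × 3.9120/2.4079 = 15.7427 m/s
ΔV/Δz = (15.7427 − 9.69)/(90.0 − 20.0) = 6.0527/70.0000 = 0.08647 m/s/m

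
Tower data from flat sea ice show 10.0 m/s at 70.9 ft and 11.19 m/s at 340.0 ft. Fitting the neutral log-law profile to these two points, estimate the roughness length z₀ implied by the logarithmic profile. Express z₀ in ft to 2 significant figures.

z₀ ≈ 0.00013 ft

Log law: V(z) ∝ ln(z/z₀). With r = V₁/V₂ = 10.0/11.19 = 0.89366,
r · ln(z₂/z₀) = ln(z₁/z₀) ⇒ ln z₀ = (ln z₁ − r·ln z₂)/(1 − r)
ln z₀ = (4.26127 − 0.89366×5.82895) / 0.10634 = -8.9125
z₀ = exp(-8.9125) = 0.0001347 ft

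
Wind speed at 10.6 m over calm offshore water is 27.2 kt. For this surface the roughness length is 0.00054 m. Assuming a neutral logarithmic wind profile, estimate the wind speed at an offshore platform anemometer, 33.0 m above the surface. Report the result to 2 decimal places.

30.32 kt

Log law: V(z) ∝ ln(z/z₀), so V₂/V₁ = ln(z₂/z₀) / ln(z₁/z₀).
ln(33.0/0.00054) = 11.0204, ln(10.6/0.00054) = 9.8848
V₂ = 27.2 × 11.0204/9.8848 = 27.2 × 1.1149 = 30.3250 kt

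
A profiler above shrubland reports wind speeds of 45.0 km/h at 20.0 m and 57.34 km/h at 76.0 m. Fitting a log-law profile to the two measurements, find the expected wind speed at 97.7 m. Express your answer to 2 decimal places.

59.66 km/h

Log law: V ∝ ln(z/z₀). From the pair, with r = V₁/V₂ = 0.78479,
ln z₀ = (ln z₁ − r·ln z₂)/(1 − r) = (2.9957 − 0.78479×4.3307)/0.21521 = -1.8726 → z₀ = 0.1537 m
V₃ = V₁ · ln(z₃/z₀)/ln(z₁/z₀) = 45.0 × 6.4545/4.8683 = 59.6617 km/h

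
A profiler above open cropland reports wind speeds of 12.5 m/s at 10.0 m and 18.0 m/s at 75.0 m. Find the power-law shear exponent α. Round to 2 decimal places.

α ≈ 0.18

Power law: V₂/V₁ = (z₂/z₁)^α ⇒ α = ln(V₂/V₁) / ln(z₂/z₁)
α = ln(18.0/12.5) / ln(75.0/10.0) = ln(1.4400) / ln(7.5000)
  = 0.36464 / 2.01490 = 0.18097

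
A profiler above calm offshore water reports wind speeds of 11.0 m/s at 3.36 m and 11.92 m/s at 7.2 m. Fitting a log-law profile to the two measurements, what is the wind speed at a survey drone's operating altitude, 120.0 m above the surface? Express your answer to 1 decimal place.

15.3 m/s

Log law: V ∝ ln(z/z₀). From the pair, with r = V₁/V₂ = 0.92282,
ln z₀ = (ln z₁ − r·ln z₂)/(1 − r) = (1.2119 − 0.92282×1.9741)/0.07718 = -7.9006 → z₀ = 0.0003705 m
V₃ = V₁ · ln(z₃/z₀)/ln(z₁/z₀) = 11.0 × 12.6881/9.1125 = 15.3161 m/s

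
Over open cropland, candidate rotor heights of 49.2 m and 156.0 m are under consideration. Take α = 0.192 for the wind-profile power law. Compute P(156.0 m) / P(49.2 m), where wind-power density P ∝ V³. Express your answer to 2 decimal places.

Speed ratio: V_B/V_A = (z_B/z_A)^α = (156.0/49.2)^0.192 = (3.1707)^0.192 = 1.24802
Power-density ratio: P_B/P_A = (V_B/V_A)³ = (1.24802)³ = 1.94387

1.94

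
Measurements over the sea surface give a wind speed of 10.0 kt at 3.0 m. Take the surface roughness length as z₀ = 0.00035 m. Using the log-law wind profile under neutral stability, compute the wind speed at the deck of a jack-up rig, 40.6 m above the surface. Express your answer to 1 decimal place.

12.9 kt

Log law: V(z) ∝ ln(z/z₀), so V₂/V₁ = ln(z₂/z₀) / ln(z₁/z₀).
ln(40.6/0.00035) = 11.6613, ln(3.0/0.00035) = 9.0562
V₂ = 10.0 × 11.6613/9.0562 = 10.0 × 1.2877 = 12.8767 kt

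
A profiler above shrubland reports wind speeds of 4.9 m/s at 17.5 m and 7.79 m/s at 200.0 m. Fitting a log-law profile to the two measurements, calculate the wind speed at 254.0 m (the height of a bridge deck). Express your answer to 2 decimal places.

Log law: V ∝ ln(z/z₀). From the pair, with r = V₁/V₂ = 0.62901,
ln z₀ = (ln z₁ − r·ln z₂)/(1 − r) = (2.8622 − 0.62901×5.2983)/0.37099 = -1.2682 → z₀ = 0.2813 m
V₃ = V₁ · ln(z₃/z₀)/ln(z₁/z₀) = 4.9 × 6.8056/4.1304 = 8.0735 m/s

8.07 m/s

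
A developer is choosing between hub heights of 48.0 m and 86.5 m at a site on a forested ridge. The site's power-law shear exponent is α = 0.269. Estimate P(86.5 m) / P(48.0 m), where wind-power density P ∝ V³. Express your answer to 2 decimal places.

1.61

Speed ratio: V_B/V_A = (z_B/z_A)^α = (86.5/48.0)^0.269 = (1.8021)^0.269 = 1.17166
Power-density ratio: P_B/P_A = (V_B/V_A)³ = (1.17166)³ = 1.60846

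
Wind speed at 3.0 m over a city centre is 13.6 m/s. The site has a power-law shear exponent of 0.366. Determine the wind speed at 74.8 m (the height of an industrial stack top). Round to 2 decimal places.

Power-law profile: V₂ = V₁ · (z₂/z₁)^α
V₂ = 13.6 × (74.8/3.0)^0.366 = 13.6 × (24.9333)^0.366
    = 13.6 × 3.2451 = 44.1327 m/s

44.13 m/s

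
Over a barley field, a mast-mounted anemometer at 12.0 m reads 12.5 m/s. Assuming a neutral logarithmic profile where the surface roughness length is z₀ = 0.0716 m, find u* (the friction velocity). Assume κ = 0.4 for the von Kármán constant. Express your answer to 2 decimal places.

u* ≈ 0.98 m/s

Log law: V(z) = (u*/κ) · ln(z/z₀) ⇒ u* = κ · V / ln(z/z₀)
u* = 0.4 × 12.5 / ln(12.0/0.0716) = 0.4 × 12.5 / 5.1216
   = 5.0000 / 5.1216 = 0.9763 m/s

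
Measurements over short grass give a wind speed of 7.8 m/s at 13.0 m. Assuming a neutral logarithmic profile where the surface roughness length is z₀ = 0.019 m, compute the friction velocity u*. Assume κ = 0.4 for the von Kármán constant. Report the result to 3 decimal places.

u* ≈ 0.478 m/s

Log law: V(z) = (u*/κ) · ln(z/z₀) ⇒ u* = κ · V / ln(z/z₀)
u* = 0.4 × 7.8 / ln(13.0/0.019) = 0.4 × 7.8 / 6.5283
   = 3.1200 / 6.5283 = 0.4779 m/s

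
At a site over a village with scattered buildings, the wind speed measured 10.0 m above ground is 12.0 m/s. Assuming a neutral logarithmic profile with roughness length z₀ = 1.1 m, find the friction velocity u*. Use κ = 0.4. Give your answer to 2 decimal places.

Log law: V(z) = (u*/κ) · ln(z/z₀) ⇒ u* = κ · V / ln(z/z₀)
u* = 0.4 × 12.0 / ln(10.0/1.1) = 0.4 × 12.0 / 2.2073
   = 4.8000 / 2.2073 = 2.1746 m/s

u* ≈ 2.17 m/s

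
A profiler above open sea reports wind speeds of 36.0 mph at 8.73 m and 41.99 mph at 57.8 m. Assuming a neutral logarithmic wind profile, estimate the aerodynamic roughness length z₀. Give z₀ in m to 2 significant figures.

z₀ ≈ 0.00010 m

Log law: V(z) ∝ ln(z/z₀). With r = V₁/V₂ = 36.0/41.99 = 0.85735,
r · ln(z₂/z₀) = ln(z₁/z₀) ⇒ ln z₀ = (ln z₁ − r·ln z₂)/(1 − r)
ln z₀ = (2.16677 − 0.85735×4.05699) / 0.14265 = -9.1935
z₀ = exp(-9.1935) = 0.0001017 m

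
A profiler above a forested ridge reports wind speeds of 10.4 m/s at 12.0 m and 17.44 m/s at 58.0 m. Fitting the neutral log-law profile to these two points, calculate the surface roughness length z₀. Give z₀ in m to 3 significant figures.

z₀ ≈ 1.17 m

Log law: V(z) ∝ ln(z/z₀). With r = V₁/V₂ = 10.4/17.44 = 0.59633,
r · ln(z₂/z₀) = ln(z₁/z₀) ⇒ ln z₀ = (ln z₁ − r·ln z₂)/(1 − r)
ln z₀ = (2.48491 − 0.59633×4.06044) / 0.40367 = 0.1574
z₀ = exp(0.1574) = 1.170 m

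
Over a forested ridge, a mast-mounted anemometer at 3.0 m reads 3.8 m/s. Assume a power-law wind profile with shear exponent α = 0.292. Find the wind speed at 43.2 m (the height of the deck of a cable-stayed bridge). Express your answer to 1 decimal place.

Power-law profile: V₂ = V₁ · (z₂/z₁)^α
V₂ = 3.8 × (43.2/3.0)^0.292 = 3.8 × (14.4000)^0.292
    = 3.8 × 2.1789 = 8.2799 m/s

8.3 m/s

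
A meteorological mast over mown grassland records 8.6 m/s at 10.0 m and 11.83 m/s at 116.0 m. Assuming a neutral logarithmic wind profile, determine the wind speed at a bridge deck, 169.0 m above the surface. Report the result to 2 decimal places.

12.33 m/s

Log law: V ∝ ln(z/z₀). From the pair, with r = V₁/V₂ = 0.72697,
ln z₀ = (ln z₁ − r·ln z₂)/(1 − r) = (2.3026 − 0.72697×4.7536)/0.27303 = -4.2233 → z₀ = 0.01465 m
V₃ = V₁ · ln(z₃/z₀)/ln(z₁/z₀) = 8.6 × 9.3532/6.5259 = 12.3259 m/s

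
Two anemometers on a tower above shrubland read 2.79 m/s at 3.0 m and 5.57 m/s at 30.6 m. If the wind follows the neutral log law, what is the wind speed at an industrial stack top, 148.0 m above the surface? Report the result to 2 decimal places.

7.46 m/s

Log law: V ∝ ln(z/z₀). From the pair, with r = V₁/V₂ = 0.50090,
ln z₀ = (ln z₁ − r·ln z₂)/(1 − r) = (1.0986 − 0.50090×3.4210)/0.49910 = -1.2321 → z₀ = 0.2917 m
V₃ = V₁ · ln(z₃/z₀)/ln(z₁/z₀) = 2.79 × 6.2293/2.3307 = 7.4568 m/s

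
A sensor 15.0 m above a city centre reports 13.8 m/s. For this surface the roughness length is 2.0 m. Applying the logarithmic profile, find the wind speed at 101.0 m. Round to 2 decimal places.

26.86 m/s

Log law: V(z) ∝ ln(z/z₀), so V₂/V₁ = ln(z₂/z₀) / ln(z₁/z₀).
ln(101.0/2.0) = 3.9220, ln(15.0/2.0) = 2.0149
V₂ = 13.8 × 3.9220/2.0149 = 13.8 × 1.9465 = 26.8615 m/s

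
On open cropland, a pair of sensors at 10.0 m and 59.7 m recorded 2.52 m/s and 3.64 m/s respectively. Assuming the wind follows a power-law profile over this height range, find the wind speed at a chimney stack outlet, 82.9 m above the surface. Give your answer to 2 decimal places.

3.89 m/s

First find α: α = ln(V₂/V₁)/ln(z₂/z₁) = ln(3.64/2.52)/ln(59.7/10.0) = 0.36772/1.78675 = 0.2058
Extrapolate from 59.7 m to 82.9 m: V₃ = 3.64 × (82.9/59.7)^0.2058 = 3.64 × 1.0699 = 3.8944 m/s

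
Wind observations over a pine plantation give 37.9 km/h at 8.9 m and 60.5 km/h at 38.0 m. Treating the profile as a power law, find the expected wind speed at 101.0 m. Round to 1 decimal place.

82.9 km/h

First find α: α = ln(V₂/V₁)/ln(z₂/z₁) = ln(60.5/37.9)/ln(38.0/8.9) = 0.46769/1.45153 = 0.3222
Extrapolate from 38.0 m to 101.0 m: V₃ = 60.5 × (101.0/38.0)^0.3222 = 60.5 × 1.3702 = 82.8979 km/h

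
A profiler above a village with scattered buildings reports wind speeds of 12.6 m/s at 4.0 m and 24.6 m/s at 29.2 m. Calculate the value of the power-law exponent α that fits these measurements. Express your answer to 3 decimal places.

α ≈ 0.337

Power law: V₂/V₁ = (z₂/z₁)^α ⇒ α = ln(V₂/V₁) / ln(z₂/z₁)
α = ln(24.6/12.6) / ln(29.2/4.0) = ln(1.9524) / ln(7.3000)
  = 0.66905 / 1.98787 = 0.33657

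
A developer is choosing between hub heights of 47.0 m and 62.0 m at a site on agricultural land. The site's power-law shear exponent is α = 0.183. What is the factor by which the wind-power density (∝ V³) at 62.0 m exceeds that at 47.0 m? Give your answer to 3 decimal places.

Speed ratio: V_B/V_A = (z_B/z_A)^α = (62.0/47.0)^0.183 = (1.3191)^0.183 = 1.05200
Power-density ratio: P_B/P_A = (V_B/V_A)³ = (1.05200)³ = 1.16424

1.164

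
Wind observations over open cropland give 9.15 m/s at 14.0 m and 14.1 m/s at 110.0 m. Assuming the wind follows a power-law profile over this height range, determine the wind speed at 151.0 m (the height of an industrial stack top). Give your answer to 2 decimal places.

15.07 m/s

First find α: α = ln(V₂/V₁)/ln(z₂/z₁) = ln(14.1/9.15)/ln(110.0/14.0) = 0.43242/2.06142 = 0.2098
Extrapolate from 110.0 m to 151.0 m: V₃ = 14.1 × (151.0/110.0)^0.2098 = 14.1 × 1.0687 = 15.0688 m/s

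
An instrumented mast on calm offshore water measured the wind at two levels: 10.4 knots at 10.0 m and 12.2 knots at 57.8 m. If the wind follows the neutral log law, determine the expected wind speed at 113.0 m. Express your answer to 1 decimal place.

12.9 knots

Log law: V ∝ ln(z/z₀). From the pair, with r = V₁/V₂ = 0.85246,
ln z₀ = (ln z₁ − r·ln z₂)/(1 − r) = (2.3026 − 0.85246×4.0570)/0.14754 = -7.8340 → z₀ = 0.0003961 m
V₃ = V₁ · ln(z₃/z₀)/ln(z₁/z₀) = 10.4 × 12.5614/10.1366 = 12.8878 knots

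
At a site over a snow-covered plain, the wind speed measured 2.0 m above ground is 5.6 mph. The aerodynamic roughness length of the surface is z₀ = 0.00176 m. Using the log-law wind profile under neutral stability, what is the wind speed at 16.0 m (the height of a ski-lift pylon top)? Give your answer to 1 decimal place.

Log law: V(z) ∝ ln(z/z₀), so V₂/V₁ = ln(z₂/z₀) / ln(z₁/z₀).
ln(16.0/0.00176) = 9.1150, ln(2.0/0.00176) = 7.0356
V₂ = 5.6 × 9.1150/7.0356 = 5.6 × 1.2956 = 7.2551 mph

7.3 mph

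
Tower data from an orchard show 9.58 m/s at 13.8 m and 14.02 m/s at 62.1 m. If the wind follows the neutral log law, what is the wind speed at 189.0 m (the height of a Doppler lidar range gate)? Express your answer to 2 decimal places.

17.31 m/s

Log law: V ∝ ln(z/z₀). From the pair, with r = V₁/V₂ = 0.68331,
ln z₀ = (ln z₁ − r·ln z₂)/(1 − r) = (2.6247 − 0.68331×4.1287)/0.31669 = -0.6206 → z₀ = 0.5376 m
V₃ = V₁ · ln(z₃/z₀)/ln(z₁/z₀) = 9.58 × 5.8624/3.2453 = 17.3056 m/s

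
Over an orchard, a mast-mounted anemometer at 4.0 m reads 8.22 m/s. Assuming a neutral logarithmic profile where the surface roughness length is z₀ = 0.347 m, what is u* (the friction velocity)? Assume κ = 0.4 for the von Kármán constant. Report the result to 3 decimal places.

u* ≈ 1.345 m/s

Log law: V(z) = (u*/κ) · ln(z/z₀) ⇒ u* = κ · V / ln(z/z₀)
u* = 0.4 × 8.22 / ln(4.0/0.347) = 0.4 × 8.22 / 2.4447
   = 3.2880 / 2.4447 = 1.3449 m/s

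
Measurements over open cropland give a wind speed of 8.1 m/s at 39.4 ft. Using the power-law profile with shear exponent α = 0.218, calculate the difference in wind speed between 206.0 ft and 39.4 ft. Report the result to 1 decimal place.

Power law: V₂ = V₁ · (z₂/z₁)^α = 8.1 × (5.2284)^0.218 = 11.6169 m/s
ΔV = 11.6169 − 8.1 = 3.5169 m/s

3.5 m/s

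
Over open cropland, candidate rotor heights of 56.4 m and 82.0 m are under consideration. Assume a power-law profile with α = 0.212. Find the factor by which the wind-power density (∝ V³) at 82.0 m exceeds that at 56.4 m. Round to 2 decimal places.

1.27

Speed ratio: V_B/V_A = (z_B/z_A)^α = (82.0/56.4)^0.212 = (1.4539)^0.212 = 1.08257
Power-density ratio: P_B/P_A = (V_B/V_A)³ = (1.08257)³ = 1.26874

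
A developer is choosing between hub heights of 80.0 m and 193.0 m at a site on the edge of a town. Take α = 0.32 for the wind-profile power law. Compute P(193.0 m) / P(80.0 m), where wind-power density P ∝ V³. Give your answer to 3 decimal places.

Speed ratio: V_B/V_A = (z_B/z_A)^α = (193.0/80.0)^0.32 = (2.4125)^0.32 = 1.32553
Power-density ratio: P_B/P_A = (V_B/V_A)³ = (1.32553)³ = 2.32900

2.329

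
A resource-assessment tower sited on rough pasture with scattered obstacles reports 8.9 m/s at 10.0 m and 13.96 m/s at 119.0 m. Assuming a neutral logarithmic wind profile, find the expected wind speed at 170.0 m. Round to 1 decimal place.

14.7 m/s

Log law: V ∝ ln(z/z₀). From the pair, with r = V₁/V₂ = 0.63754,
ln z₀ = (ln z₁ − r·ln z₂)/(1 − r) = (2.3026 − 0.63754×4.7791)/0.36246 = -2.0534 → z₀ = 0.1283 m
V₃ = V₁ · ln(z₃/z₀)/ln(z₁/z₀) = 8.9 × 7.1892/4.3560 = 14.6887 m/s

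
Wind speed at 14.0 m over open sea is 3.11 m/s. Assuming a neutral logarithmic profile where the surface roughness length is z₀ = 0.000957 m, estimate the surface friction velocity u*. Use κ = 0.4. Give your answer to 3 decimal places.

u* ≈ 0.130 m/s

Log law: V(z) = (u*/κ) · ln(z/z₀) ⇒ u* = κ · V / ln(z/z₀)
u* = 0.4 × 3.11 / ln(14.0/0.000957) = 0.4 × 3.11 / 9.5908
   = 1.2440 / 9.5908 = 0.1297 m/s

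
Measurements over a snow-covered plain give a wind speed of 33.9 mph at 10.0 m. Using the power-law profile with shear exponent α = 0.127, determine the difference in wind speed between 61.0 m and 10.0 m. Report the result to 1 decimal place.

Power law: V₂ = V₁ · (z₂/z₁)^α = 33.9 × (6.1000)^0.127 = 42.6517 mph
ΔV = 42.6517 − 33.9 = 8.7517 mph

8.8 mph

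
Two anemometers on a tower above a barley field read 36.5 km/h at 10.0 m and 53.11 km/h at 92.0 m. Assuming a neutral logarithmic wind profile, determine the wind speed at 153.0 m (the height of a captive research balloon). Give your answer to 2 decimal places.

Log law: V ∝ ln(z/z₀). From the pair, with r = V₁/V₂ = 0.68725,
ln z₀ = (ln z₁ − r·ln z₂)/(1 − r) = (2.3026 − 0.68725×4.5218)/0.31275 = -2.5741 → z₀ = 0.07623 m
V₃ = V₁ · ln(z₃/z₀)/ln(z₁/z₀) = 36.5 × 7.6045/4.8766 = 56.9171 km/h

56.92 km/h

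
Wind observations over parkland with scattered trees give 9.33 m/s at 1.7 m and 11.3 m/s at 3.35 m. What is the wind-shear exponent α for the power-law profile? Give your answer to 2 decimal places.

Power law: V₂/V₁ = (z₂/z₁)^α ⇒ α = ln(V₂/V₁) / ln(z₂/z₁)
α = ln(11.3/9.33) / ln(3.35/1.7) = ln(1.2111) / ln(1.9706)
  = 0.19157 / 0.67833 = 0.28241

α ≈ 0.28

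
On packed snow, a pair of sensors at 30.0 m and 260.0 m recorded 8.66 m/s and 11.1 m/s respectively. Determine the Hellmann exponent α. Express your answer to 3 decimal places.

Power law: V₂/V₁ = (z₂/z₁)^α ⇒ α = ln(V₂/V₁) / ln(z₂/z₁)
α = ln(11.1/8.66) / ln(260.0/30.0) = ln(1.2818) / ln(8.6667)
  = 0.24823 / 2.15948 = 0.11495

α ≈ 0.115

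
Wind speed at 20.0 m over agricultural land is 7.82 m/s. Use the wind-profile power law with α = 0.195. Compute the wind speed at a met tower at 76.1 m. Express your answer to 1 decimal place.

Power-law profile: V₂ = V₁ · (z₂/z₁)^α
V₂ = 7.82 × (76.1/20.0)^0.195 = 7.82 × (3.8050)^0.195
    = 7.82 × 1.2977 = 10.1479 m/s

10.1 m/s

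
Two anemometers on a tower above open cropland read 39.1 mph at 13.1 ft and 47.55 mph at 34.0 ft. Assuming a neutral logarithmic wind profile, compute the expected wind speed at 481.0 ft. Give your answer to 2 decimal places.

Log law: V ∝ ln(z/z₀). From the pair, with r = V₁/V₂ = 0.82229,
ln z₀ = (ln z₁ − r·ln z₂)/(1 − r) = (2.5726 − 0.82229×3.5264)/0.17771 = -1.8406 → z₀ = 0.1587 ft
V₃ = V₁ · ln(z₃/z₀)/ln(z₁/z₀) = 39.1 × 8.0165/4.4132 = 71.0240 mph

71.02 mph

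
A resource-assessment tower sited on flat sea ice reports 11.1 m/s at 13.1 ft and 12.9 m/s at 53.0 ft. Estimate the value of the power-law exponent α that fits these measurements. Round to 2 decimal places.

Power law: V₂/V₁ = (z₂/z₁)^α ⇒ α = ln(V₂/V₁) / ln(z₂/z₁)
α = ln(12.9/11.1) / ln(53.0/13.1) = ln(1.1622) / ln(4.0458)
  = 0.15028 / 1.39768 = 0.10752

α ≈ 0.11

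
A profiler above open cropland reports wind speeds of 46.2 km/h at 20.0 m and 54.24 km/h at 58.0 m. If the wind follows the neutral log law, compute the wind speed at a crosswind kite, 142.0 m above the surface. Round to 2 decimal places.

Log law: V ∝ ln(z/z₀). From the pair, with r = V₁/V₂ = 0.85177,
ln z₀ = (ln z₁ − r·ln z₂)/(1 − r) = (2.9957 − 0.85177×4.0604)/0.14823 = -3.1224 → z₀ = 0.04405 m
V₃ = V₁ · ln(z₃/z₀)/ln(z₁/z₀) = 46.2 × 8.0782/6.1181 = 61.0014 km/h

61.00 km/h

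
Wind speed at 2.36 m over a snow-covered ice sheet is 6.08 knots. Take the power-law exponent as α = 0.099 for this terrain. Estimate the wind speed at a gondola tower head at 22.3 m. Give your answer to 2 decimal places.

Power-law profile: V₂ = V₁ · (z₂/z₁)^α
V₂ = 6.08 × (22.3/2.36)^0.099 = 6.08 × (9.4492)^0.099
    = 6.08 × 1.2490 = 7.5939 knots

7.59 knots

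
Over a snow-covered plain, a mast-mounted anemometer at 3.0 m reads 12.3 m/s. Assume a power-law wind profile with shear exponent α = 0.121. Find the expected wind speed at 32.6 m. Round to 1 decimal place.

Power-law profile: V₂ = V₁ · (z₂/z₁)^α
V₂ = 12.3 × (32.6/3.0)^0.121 = 12.3 × (10.8667)^0.121
    = 12.3 × 1.3347 = 16.4162 m/s

16.4 m/s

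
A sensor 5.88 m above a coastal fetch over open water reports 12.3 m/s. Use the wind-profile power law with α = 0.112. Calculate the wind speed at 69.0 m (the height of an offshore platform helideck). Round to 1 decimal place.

16.2 m/s

Power-law profile: V₂ = V₁ · (z₂/z₁)^α
V₂ = 12.3 × (69.0/5.88)^0.112 = 12.3 × (11.7347)^0.112
    = 12.3 × 1.3176 = 16.2064 m/s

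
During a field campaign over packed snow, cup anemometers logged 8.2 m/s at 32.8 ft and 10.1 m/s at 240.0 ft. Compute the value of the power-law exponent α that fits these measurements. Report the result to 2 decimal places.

α ≈ 0.10

Power law: V₂/V₁ = (z₂/z₁)^α ⇒ α = ln(V₂/V₁) / ln(z₂/z₁)
α = ln(10.1/8.2) / ln(240.0/32.8) = ln(1.2317) / ln(7.3171)
  = 0.20840 / 1.99021 = 0.10471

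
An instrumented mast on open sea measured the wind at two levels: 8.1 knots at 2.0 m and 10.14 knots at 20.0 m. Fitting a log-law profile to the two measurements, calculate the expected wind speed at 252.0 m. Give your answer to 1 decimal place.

Log law: V ∝ ln(z/z₀). From the pair, with r = V₁/V₂ = 0.79882,
ln z₀ = (ln z₁ − r·ln z₂)/(1 − r) = (0.6931 − 0.79882×2.9957)/0.20118 = -8.4495 → z₀ = 0.0002140 m
V₃ = V₁ · ln(z₃/z₀)/ln(z₁/z₀) = 8.1 × 13.9789/9.1426 = 12.3848 knots

12.4 knots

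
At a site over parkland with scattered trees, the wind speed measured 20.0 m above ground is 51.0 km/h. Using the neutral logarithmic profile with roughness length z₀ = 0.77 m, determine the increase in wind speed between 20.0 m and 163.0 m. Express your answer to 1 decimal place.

32.9 km/h

Log law: V₂ = V₁ · ln(z₂/z₀)/ln(z₁/z₀) = 51.0 × 5.3551/3.2571 = 83.8510 km/h
ΔV = 83.8510 − 51.0 = 32.8510 km/h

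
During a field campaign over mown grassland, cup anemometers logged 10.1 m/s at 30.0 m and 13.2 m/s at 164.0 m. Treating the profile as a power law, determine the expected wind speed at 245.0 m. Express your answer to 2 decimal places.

14.06 m/s

First find α: α = ln(V₂/V₁)/ln(z₂/z₁) = ln(13.2/10.1)/ln(164.0/30.0) = 0.26768/1.69867 = 0.1576
Extrapolate from 164.0 m to 245.0 m: V₃ = 13.2 × (245.0/164.0)^0.1576 = 13.2 × 1.0653 = 14.0619 m/s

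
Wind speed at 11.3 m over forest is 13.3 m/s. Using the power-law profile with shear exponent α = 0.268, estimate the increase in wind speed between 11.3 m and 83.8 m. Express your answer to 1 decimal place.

Power law: V₂ = V₁ · (z₂/z₁)^α = 13.3 × (7.4159)^0.268 = 22.7539 m/s
ΔV = 22.7539 − 13.3 = 9.4539 m/s

9.5 m/s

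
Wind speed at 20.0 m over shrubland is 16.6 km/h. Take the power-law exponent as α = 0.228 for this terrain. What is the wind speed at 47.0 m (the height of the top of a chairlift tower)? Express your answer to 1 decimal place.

Power-law profile: V₂ = V₁ · (z₂/z₁)^α
V₂ = 16.6 × (47.0/20.0)^0.228 = 16.6 × (2.3500)^0.228
    = 16.6 × 1.2151 = 20.1703 km/h

20.2 km/h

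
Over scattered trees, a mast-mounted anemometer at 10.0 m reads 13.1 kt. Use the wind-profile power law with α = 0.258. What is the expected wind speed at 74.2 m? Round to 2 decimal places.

21.97 kt

Power-law profile: V₂ = V₁ · (z₂/z₁)^α
V₂ = 13.1 × (74.2/10.0)^0.258 = 13.1 × (7.4200)^0.258
    = 13.1 × 1.6771 = 21.9703 kt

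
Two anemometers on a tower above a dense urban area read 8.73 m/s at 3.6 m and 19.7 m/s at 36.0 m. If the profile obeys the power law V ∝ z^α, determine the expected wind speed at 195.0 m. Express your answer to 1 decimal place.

First find α: α = ln(V₂/V₁)/ln(z₂/z₁) = ln(19.7/8.73)/ln(36.0/3.6) = 0.81385/2.30259 = 0.3535
Extrapolate from 36.0 m to 195.0 m: V₃ = 19.7 × (195.0/36.0)^0.3535 = 19.7 × 1.8169 = 35.7936 m/s

35.8 m/s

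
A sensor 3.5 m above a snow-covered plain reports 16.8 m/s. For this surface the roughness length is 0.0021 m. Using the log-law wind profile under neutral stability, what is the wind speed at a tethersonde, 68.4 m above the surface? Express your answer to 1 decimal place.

23.5 m/s

Log law: V(z) ∝ ln(z/z₀), so V₂/V₁ = ln(z₂/z₀) / ln(z₁/z₀).
ln(68.4/0.0021) = 10.3912, ln(3.5/0.0021) = 7.4186
V₂ = 16.8 × 10.3912/7.4186 = 16.8 × 1.4007 = 23.5317 m/s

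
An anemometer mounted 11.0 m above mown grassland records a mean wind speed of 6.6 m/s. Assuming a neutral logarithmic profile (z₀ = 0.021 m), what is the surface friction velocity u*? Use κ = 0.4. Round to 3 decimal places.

Log law: V(z) = (u*/κ) · ln(z/z₀) ⇒ u* = κ · V / ln(z/z₀)
u* = 0.4 × 6.6 / ln(11.0/0.021) = 0.4 × 6.6 / 6.2611
   = 2.6400 / 6.2611 = 0.4216 m/s

u* ≈ 0.422 m/s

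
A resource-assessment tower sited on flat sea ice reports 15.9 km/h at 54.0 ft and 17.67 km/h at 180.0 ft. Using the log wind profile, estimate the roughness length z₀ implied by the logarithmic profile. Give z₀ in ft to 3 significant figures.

z₀ ≈ 0.00108 ft

Log law: V(z) ∝ ln(z/z₀). With r = V₁/V₂ = 15.9/17.67 = 0.89983,
r · ln(z₂/z₀) = ln(z₁/z₀) ⇒ ln z₀ = (ln z₁ − r·ln z₂)/(1 − r)
ln z₀ = (3.98898 − 0.89983×5.19296) / 0.10017 = -6.8264
z₀ = exp(-6.8264) = 0.001085 ft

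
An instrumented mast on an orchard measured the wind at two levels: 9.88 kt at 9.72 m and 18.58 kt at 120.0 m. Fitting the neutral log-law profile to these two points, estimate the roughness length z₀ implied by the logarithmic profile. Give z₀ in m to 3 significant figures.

z₀ ≈ 0.560 m

Log law: V(z) ∝ ln(z/z₀). With r = V₁/V₂ = 9.88/18.58 = 0.53175,
r · ln(z₂/z₀) = ln(z₁/z₀) ⇒ ln z₀ = (ln z₁ − r·ln z₂)/(1 − r)
ln z₀ = (2.27419 − 0.53175×4.78749) / 0.46825 = -0.5800
z₀ = exp(-0.5800) = 0.5599 m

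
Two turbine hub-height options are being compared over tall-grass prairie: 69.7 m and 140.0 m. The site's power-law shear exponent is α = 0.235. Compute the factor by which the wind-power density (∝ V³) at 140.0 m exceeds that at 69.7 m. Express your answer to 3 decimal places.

Speed ratio: V_B/V_A = (z_B/z_A)^α = (140.0/69.7)^0.235 = (2.0086)^0.235 = 1.17810
Power-density ratio: P_B/P_A = (V_B/V_A)³ = (1.17810)³ = 1.63509

1.635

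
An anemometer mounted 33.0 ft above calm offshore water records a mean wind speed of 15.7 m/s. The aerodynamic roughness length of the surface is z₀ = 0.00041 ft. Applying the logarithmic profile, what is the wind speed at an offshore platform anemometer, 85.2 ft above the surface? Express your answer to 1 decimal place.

Log law: V(z) ∝ ln(z/z₀), so V₂/V₁ = ln(z₂/z₀) / ln(z₁/z₀).
ln(85.2/0.00041) = 12.2444, ln(33.0/0.00041) = 11.2959
V₂ = 15.7 × 12.2444/11.2959 = 15.7 × 1.0840 = 17.0183 m/s

17.0 m/s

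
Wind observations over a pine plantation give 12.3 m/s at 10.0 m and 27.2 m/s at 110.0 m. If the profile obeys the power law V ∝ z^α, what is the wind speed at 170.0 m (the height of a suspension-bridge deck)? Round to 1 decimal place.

31.4 m/s

First find α: α = ln(V₂/V₁)/ln(z₂/z₁) = ln(27.2/12.3)/ln(110.0/10.0) = 0.79362/2.39790 = 0.3310
Extrapolate from 110.0 m to 170.0 m: V₃ = 27.2 × (170.0/110.0)^0.3310 = 27.2 × 1.1550 = 31.4152 m/s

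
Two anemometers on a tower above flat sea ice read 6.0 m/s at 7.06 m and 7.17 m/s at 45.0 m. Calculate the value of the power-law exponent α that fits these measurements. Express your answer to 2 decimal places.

Power law: V₂/V₁ = (z₂/z₁)^α ⇒ α = ln(V₂/V₁) / ln(z₂/z₁)
α = ln(7.17/6.0) / ln(45.0/7.06) = ln(1.1950) / ln(6.3739)
  = 0.17815 / 1.85222 = 0.09618

α ≈ 0.10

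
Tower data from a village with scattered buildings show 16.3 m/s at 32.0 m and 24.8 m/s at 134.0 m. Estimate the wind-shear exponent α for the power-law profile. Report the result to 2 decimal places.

α ≈ 0.29

Power law: V₂/V₁ = (z₂/z₁)^α ⇒ α = ln(V₂/V₁) / ln(z₂/z₁)
α = ln(24.8/16.3) / ln(134.0/32.0) = ln(1.5215) / ln(4.1875)
  = 0.41968 / 1.43210 = 0.29305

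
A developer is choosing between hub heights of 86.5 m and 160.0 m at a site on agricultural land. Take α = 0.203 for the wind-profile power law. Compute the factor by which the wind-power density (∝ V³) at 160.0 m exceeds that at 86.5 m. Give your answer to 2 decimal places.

Speed ratio: V_B/V_A = (z_B/z_A)^α = (160.0/86.5)^0.203 = (1.8497)^0.203 = 1.13298
Power-density ratio: P_B/P_A = (V_B/V_A)³ = (1.13298)³ = 1.45434

1.45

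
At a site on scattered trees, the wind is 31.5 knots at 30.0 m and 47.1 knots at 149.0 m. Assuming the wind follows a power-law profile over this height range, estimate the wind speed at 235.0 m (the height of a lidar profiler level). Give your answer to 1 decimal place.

First find α: α = ln(V₂/V₁)/ln(z₂/z₁) = ln(47.1/31.5)/ln(149.0/30.0) = 0.40229/1.60275 = 0.2510
Extrapolate from 149.0 m to 235.0 m: V₃ = 47.1 × (235.0/149.0)^0.2510 = 47.1 × 1.1212 = 52.8067 knots

52.8 knots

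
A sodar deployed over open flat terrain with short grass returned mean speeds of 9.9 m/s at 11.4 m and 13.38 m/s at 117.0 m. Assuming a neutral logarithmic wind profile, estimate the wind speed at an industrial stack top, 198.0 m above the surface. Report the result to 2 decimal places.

14.17 m/s

Log law: V ∝ ln(z/z₀). From the pair, with r = V₁/V₂ = 0.73991,
ln z₀ = (ln z₁ − r·ln z₂)/(1 − r) = (2.4336 − 0.73991×4.7622)/0.26009 = -4.1907 → z₀ = 0.01514 m
V₃ = V₁ · ln(z₃/z₀)/ln(z₁/z₀) = 9.9 × 9.4790/6.6244 = 14.1662 m/s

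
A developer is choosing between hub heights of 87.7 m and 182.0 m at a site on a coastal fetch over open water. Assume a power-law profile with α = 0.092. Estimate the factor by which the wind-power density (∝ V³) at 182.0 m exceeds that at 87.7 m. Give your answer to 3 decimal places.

1.223

Speed ratio: V_B/V_A = (z_B/z_A)^α = (182.0/87.7)^0.092 = (2.0753)^0.092 = 1.06947
Power-density ratio: P_B/P_A = (V_B/V_A)³ = (1.06947)³ = 1.22324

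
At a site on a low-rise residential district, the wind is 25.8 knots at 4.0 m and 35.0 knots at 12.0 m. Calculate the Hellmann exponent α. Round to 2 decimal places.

α ≈ 0.28

Power law: V₂/V₁ = (z₂/z₁)^α ⇒ α = ln(V₂/V₁) / ln(z₂/z₁)
α = ln(35.0/25.8) / ln(12.0/4.0) = ln(1.3566) / ln(3.0000)
  = 0.30497 / 1.09861 = 0.27760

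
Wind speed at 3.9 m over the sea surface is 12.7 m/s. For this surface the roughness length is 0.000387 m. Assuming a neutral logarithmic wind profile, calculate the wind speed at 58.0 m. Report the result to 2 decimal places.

16.42 m/s

Log law: V(z) ∝ ln(z/z₀), so V₂/V₁ = ln(z₂/z₀) / ln(z₁/z₀).
ln(58.0/0.000387) = 11.9175, ln(3.9/0.000387) = 9.2181
V₂ = 12.7 × 11.9175/9.2181 = 12.7 × 1.2928 = 16.4191 m/s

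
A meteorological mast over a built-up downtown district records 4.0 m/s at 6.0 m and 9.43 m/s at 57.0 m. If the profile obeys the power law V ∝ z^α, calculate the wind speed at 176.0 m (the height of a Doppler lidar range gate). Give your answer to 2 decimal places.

14.49 m/s

First find α: α = ln(V₂/V₁)/ln(z₂/z₁) = ln(9.43/4.0)/ln(57.0/6.0) = 0.85760/2.25129 = 0.3809
Extrapolate from 57.0 m to 176.0 m: V₃ = 9.43 × (176.0/57.0)^0.3809 = 9.43 × 1.5365 = 14.4888 m/s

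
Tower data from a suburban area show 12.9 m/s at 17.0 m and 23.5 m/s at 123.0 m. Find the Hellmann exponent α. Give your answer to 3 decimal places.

α ≈ 0.303

Power law: V₂/V₁ = (z₂/z₁)^α ⇒ α = ln(V₂/V₁) / ln(z₂/z₁)
α = ln(23.5/12.9) / ln(123.0/17.0) = ln(1.8217) / ln(7.2353)
  = 0.59977 / 1.97897 = 0.30307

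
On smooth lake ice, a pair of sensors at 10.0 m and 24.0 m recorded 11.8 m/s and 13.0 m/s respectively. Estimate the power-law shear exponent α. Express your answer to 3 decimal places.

Power law: V₂/V₁ = (z₂/z₁)^α ⇒ α = ln(V₂/V₁) / ln(z₂/z₁)
α = ln(13.0/11.8) / ln(24.0/10.0) = ln(1.1017) / ln(2.4000)
  = 0.09685 / 0.87547 = 0.11063

α ≈ 0.111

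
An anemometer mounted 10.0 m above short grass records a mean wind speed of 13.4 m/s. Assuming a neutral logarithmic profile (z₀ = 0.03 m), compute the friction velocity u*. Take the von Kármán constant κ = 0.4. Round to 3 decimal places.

Log law: V(z) = (u*/κ) · ln(z/z₀) ⇒ u* = κ · V / ln(z/z₀)
u* = 0.4 × 13.4 / ln(10.0/0.03) = 0.4 × 13.4 / 5.8091
   = 5.3600 / 5.8091 = 0.9227 m/s

u* ≈ 0.923 m/s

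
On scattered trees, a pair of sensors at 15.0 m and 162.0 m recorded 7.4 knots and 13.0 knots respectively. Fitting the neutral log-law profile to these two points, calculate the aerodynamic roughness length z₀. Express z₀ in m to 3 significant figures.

z₀ ≈ 0.646 m

Log law: V(z) ∝ ln(z/z₀). With r = V₁/V₂ = 7.4/13.0 = 0.56923,
r · ln(z₂/z₀) = ln(z₁/z₀) ⇒ ln z₀ = (ln z₁ − r·ln z₂)/(1 − r)
ln z₀ = (2.70805 − 0.56923×5.08760) / 0.43077 = -0.4364
z₀ = exp(-0.4364) = 0.6464 m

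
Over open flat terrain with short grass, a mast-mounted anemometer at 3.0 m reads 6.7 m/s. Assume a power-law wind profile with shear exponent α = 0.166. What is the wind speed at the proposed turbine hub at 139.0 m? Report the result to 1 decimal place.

12.7 m/s

Power-law profile: V₂ = V₁ · (z₂/z₁)^α
V₂ = 6.7 × (139.0/3.0)^0.166 = 6.7 × (46.3333)^0.166
    = 6.7 × 1.8903 = 12.6652 m/s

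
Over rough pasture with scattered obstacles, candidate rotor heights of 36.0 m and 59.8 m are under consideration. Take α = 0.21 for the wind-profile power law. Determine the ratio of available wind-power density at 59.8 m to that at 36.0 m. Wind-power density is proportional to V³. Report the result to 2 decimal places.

1.38

Speed ratio: V_B/V_A = (z_B/z_A)^α = (59.8/36.0)^0.21 = (1.6611)^0.21 = 1.11246
Power-density ratio: P_B/P_A = (V_B/V_A)³ = (1.11246)³ = 1.37674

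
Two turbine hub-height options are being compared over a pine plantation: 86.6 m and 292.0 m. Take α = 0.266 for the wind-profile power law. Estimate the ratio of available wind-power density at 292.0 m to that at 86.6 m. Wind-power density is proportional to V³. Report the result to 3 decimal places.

Speed ratio: V_B/V_A = (z_B/z_A)^α = (292.0/86.6)^0.266 = (3.3718)^0.266 = 1.38169
Power-density ratio: P_B/P_A = (V_B/V_A)³ = (1.38169)³ = 2.63777

2.638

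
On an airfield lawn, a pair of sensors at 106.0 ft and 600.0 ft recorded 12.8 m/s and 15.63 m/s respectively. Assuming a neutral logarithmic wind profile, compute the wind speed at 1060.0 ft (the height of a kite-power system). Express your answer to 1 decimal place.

16.6 m/s

Log law: V ∝ ln(z/z₀). From the pair, with r = V₁/V₂ = 0.81894,
ln z₀ = (ln z₁ − r·ln z₂)/(1 − r) = (4.6634 − 0.81894×6.3969)/0.18106 = -3.1771 → z₀ = 0.04171 ft
V₃ = V₁ · ln(z₃/z₀)/ln(z₁/z₀) = 12.8 × 10.1431/7.8405 = 16.5591 m/s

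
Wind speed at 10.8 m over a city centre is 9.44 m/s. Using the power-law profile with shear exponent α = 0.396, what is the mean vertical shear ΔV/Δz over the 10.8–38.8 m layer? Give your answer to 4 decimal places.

Power law: V₂ = V₁ · (z₂/z₁)^α = 9.44 × (3.5926)^0.396 = 15.6644 m/s
ΔV/Δz = (15.6644 − 9.44)/(38.8 − 10.8) = 6.2244/28.0000 = 0.22230 m/s/m

0.2223 m/s/m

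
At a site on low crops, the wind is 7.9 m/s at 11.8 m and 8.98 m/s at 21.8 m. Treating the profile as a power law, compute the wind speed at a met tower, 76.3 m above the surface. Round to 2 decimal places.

11.66 m/s

First find α: α = ln(V₂/V₁)/ln(z₂/z₁) = ln(8.98/7.9)/ln(21.8/11.8) = 0.12814/0.61381 = 0.2088
Extrapolate from 21.8 m to 76.3 m: V₃ = 8.98 × (76.3/21.8)^0.2088 = 8.98 × 1.2989 = 11.6642 m/s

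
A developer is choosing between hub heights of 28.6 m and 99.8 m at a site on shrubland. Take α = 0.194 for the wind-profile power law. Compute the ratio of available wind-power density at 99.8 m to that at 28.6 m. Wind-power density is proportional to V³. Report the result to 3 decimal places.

Speed ratio: V_B/V_A = (z_B/z_A)^α = (99.8/28.6)^0.194 = (3.4895)^0.194 = 1.27437
Power-density ratio: P_B/P_A = (V_B/V_A)³ = (1.27437)³ = 2.06961

2.070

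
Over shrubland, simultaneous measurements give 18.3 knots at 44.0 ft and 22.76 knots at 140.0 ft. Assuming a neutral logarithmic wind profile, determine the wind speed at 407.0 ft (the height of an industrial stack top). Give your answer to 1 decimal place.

26.9 knots

Log law: V ∝ ln(z/z₀). From the pair, with r = V₁/V₂ = 0.80404,
ln z₀ = (ln z₁ − r·ln z₂)/(1 − r) = (3.7842 − 0.80404×4.9416)/0.19596 = -0.9650 → z₀ = 0.3810 ft
V₃ = V₁ · ln(z₃/z₀)/ln(z₁/z₀) = 18.3 × 6.9738/4.7492 = 26.8721 knots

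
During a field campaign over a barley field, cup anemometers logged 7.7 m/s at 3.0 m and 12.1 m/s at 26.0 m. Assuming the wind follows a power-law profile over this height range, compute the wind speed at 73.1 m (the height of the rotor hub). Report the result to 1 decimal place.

First find α: α = ln(V₂/V₁)/ln(z₂/z₁) = ln(12.1/7.7)/ln(26.0/3.0) = 0.45199/2.15948 = 0.2093
Extrapolate from 26.0 m to 73.1 m: V₃ = 12.1 × (73.1/26.0)^0.2093 = 12.1 × 1.2416 = 15.0228 m/s

15.0 m/s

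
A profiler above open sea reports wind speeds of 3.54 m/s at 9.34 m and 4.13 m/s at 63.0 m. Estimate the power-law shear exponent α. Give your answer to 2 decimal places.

Power law: V₂/V₁ = (z₂/z₁)^α ⇒ α = ln(V₂/V₁) / ln(z₂/z₁)
α = ln(4.13/3.54) / ln(63.0/9.34) = ln(1.1667) / ln(6.7452)
  = 0.15415 / 1.90883 = 0.08076

α ≈ 0.08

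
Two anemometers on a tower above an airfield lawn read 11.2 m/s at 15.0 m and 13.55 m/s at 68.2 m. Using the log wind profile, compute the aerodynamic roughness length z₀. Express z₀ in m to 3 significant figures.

Log law: V(z) ∝ ln(z/z₀). With r = V₁/V₂ = 11.2/13.55 = 0.82657,
r · ln(z₂/z₀) = ln(z₁/z₀) ⇒ ln z₀ = (ln z₁ − r·ln z₂)/(1 − r)
ln z₀ = (2.70805 − 0.82657×4.22244) / 0.17343 = -4.5095
z₀ = exp(-4.5095) = 0.01100 m

z₀ ≈ 0.0110 m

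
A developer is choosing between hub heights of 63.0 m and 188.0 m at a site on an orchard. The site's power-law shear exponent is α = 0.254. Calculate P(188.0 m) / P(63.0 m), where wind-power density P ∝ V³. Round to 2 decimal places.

Speed ratio: V_B/V_A = (z_B/z_A)^α = (188.0/63.0)^0.254 = (2.9841)^0.254 = 1.32009
Power-density ratio: P_B/P_A = (V_B/V_A)³ = (1.32009)³ = 2.30044

2.30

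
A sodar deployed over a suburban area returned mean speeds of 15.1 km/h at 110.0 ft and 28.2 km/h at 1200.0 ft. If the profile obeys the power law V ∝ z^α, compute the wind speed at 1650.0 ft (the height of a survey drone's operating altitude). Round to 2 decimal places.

First find α: α = ln(V₂/V₁)/ln(z₂/z₁) = ln(28.2/15.1)/ln(1200.0/110.0) = 0.62463/2.38960 = 0.2614
Extrapolate from 1200.0 ft to 1650.0 ft: V₃ = 28.2 × (1650.0/1200.0)^0.2614 = 28.2 × 1.0868 = 30.6479 km/h

30.65 km/h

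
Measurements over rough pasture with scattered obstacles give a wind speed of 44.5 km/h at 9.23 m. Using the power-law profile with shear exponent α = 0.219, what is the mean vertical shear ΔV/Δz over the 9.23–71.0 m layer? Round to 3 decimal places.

Power law: V₂ = V₁ · (z₂/z₁)^α = 44.5 × (7.6923)^0.219 = 69.5675 km/h
ΔV/Δz = (69.5675 − 44.5)/(71.0 − 9.23) = 25.0675/61.7700 = 0.40582 km/h/m

0.406 km/h/m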